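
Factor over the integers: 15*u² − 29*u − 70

Need a pair with product 15·(−70) = −1050 and sum −29: that's −50 and 21.
Split the middle term: 15*u² − 50*u + 21*u − 70 = 5*u*(3*u − 10) + 7*(3*u − 10).

(3*u − 10)*(5*u + 7)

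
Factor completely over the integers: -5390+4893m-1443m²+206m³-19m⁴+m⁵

By the rational root theorem, m = 5 is a root, so (m-5) divides it; the quotient is m⁴-14m³+136m²-763m+1078.
Continuing, m = 2 is a root, so (m-2) is a factor; dividing leaves m³-12m²+112m-539.
Then m = 7 is a root, so (m-7) divides it; the quotient is m²-5m+77.
The quadratic m²-5m+77 has discriminant -283 < 0 and is irreducible over ℤ.

(m-2)(m-5)(m-7)(m²-5m+77)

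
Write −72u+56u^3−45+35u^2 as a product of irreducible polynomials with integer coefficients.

(8u+5)(7u^2−9)

Group as (56u^3−72u) + (35u^2−45) = 8u(7u^2−9) + 5(7u^2−9).
Both groups share the factor (7u^2−9).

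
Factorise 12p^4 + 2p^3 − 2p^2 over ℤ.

2p^2(2p + 1)(3p − 1)

Pull out the common factor 2p^2, then factor the remaining trinomial.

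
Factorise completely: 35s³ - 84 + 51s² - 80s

Testing divisors of the constant over divisors of the leading coefficient, s = 7/5 is a root, giving the factor (5s - 7) and quotient 7s² + 20s + 12.
The remaining quadratic factors as (7s + 6)(s + 2).

(5s - 7)(7s + 6)(s + 2)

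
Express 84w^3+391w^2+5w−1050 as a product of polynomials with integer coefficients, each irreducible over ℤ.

(3w+7)(4w+15)(7w−10)

Trying the rational-root candidates, w = −15/4 is a root, so (4w+15) is a factor; dividing leaves 21w^2+19w−70.
The remaining quadratic factors as (3w+7)(7w−10).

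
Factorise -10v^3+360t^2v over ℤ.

Factor out 10v, leaving 36t^2-v^2, which is a difference of two squares.

10v(6t+v)(6t-v)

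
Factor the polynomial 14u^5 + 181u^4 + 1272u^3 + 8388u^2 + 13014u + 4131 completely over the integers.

(2u + 3)(7u + 3)(u + 9)(u^2 + 2u + 51)

Testing divisors of the constant over divisors of the leading coefficient, u = -3/7 is a root, giving the factor (7u + 3) and quotient 2u^4 + 25u^3 + 171u^2 + 1125u + 1377.
Continuing, u = -9 is a root, giving the factor (u + 9) and quotient 2u^3 + 7u^2 + 108u + 153.
Then u = -3/2 is a root, giving the factor (2u + 3) and quotient u^2 + 2u + 51.
The quadratic u^2 + 2u + 51 has discriminant -200 < 0 and is irreducible over ℤ.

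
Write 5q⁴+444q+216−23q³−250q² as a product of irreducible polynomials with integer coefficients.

By the rational root theorem, q = 2 is a root, so (q−2) is a factor; dividing leaves 5q³−13q²−276q−108.
Next, q = −2/5 is a root, so (5q+2) divides it; the quotient is q²−3q−54.
The remaining quadratic factors as (q+6)(q−9).

(5q+2)(q+6)(q−2)(q−9)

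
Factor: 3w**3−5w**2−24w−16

(3w+4)(w+1)(w−4)

Testing divisors of the constant over divisors of the leading coefficient, w = −1 is a root, so (w+1) divides it; the quotient is 3w**2−8w−16.
The remaining quadratic factors as (w−4)(3w+4).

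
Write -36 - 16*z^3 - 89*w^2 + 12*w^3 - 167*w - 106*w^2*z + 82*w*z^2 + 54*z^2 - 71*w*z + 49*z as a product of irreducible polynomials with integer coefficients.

(3*w - z + 4)*(4*w - 2*z + 1)*(w - 8*z - 9)

Group: 4*w*(3*w^2 - 25*w*z - 23*w + 8*z^2 - 23*z - 36) + (-2*z + 1)*(3*w^2 - 25*w*z - 23*w + 8*z^2 - 23*z - 36); both groups contain (3*w^2 - 25*w*z - 23*w + 8*z^2 - 23*z - 36), so (4*w - 2*z + 1) is a factor with cofactor 3*w^2 - 25*w*z - 23*w + 8*z^2 - 23*z - 36.
The cofactor groups again: 3*w^2 - 25*w*z - 23*w + 8*z^2 - 23*z - 36 = w*(3*w - z + 4) + (-8*z - 9)*(3*w - z + 4); both groups contain (3*w - z + 4), giving (w - 8*z - 9)*(3*w - z + 4).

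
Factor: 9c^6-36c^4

Factor out 9c^4 first: what remains is c^2-4.
Recognize a difference of squares with the parts c and 2.

9c^4(c+2)(c-2)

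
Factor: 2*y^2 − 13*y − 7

(2*y + 1)*(y − 7)

Need a pair with product 2·(−7) = −14 and sum −13: that's −14 and 1.
Split the middle term: 2*y^2 − 14*y + y − 7 = 2*y*(y − 7) + (y − 7).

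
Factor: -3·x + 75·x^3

Pull out the common factor 3·x; 25·x^2 - 1 is a difference of squares.

3·x·(5·x + 1)·(5·x - 1)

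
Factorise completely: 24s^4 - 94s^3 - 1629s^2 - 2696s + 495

By the rational root theorem, s = -5 is a root, so (s + 5) divides it; the quotient is 24s^3 - 214s^2 - 559s + 99.
Then s = -9/4 is a root, so (4s + 9) divides it; the quotient is 6s^2 - 67s + 11.
The remaining quadratic factors as (6s - 1)(s - 11).

(4s + 9)(6s - 1)(s + 5)(s - 11)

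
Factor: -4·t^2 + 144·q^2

4·(6·q + t)·(6·q - t)

Pull out the common factor 4; 36·q^2 - t^2 is a difference of squares.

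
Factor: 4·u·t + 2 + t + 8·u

(4·u + 1)·(t + 2)

Group as (4·u·t + 8·u) + (t + 2) = 4·u·(t + 2) + (t + 2).
Both groups share the factor (t + 2).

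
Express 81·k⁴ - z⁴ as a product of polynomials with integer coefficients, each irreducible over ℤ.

Write as (9·k²)² − (z²)², then factor 9·k² - z² once more.

(3·k + z)·(3·k - z)·(9·k² + z²)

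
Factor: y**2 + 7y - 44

Two integers with product -44 and sum 7 are 11 and -4.

(y + 11)(y - 4)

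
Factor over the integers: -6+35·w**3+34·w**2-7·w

Testing divisors of the constant over divisors of the leading coefficient, w = -2/5 is a root, so (5·w+2) is a factor; dividing leaves 7·w**2+4·w-3.
The remaining quadratic factors as (w+1)(7·w-3).

(5·w+2)·(7·w-3)·(w+1)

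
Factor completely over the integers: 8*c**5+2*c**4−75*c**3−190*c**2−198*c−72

(2*c+3)*(4*c+3)*(c−4)*(c**2+2*c+2)

Testing divisors of the constant over divisors of the leading coefficient, c = 4 is a root, so (c−4) divides it; the quotient is 8*c**4+34*c**3+61*c**2+54*c+18.
Continuing, c = −3/4 is a root, so (4*c+3) divides it; the quotient is 2*c**3+7*c**2+10*c+6.
Continuing, c = −3/2 is a root, so (2*c+3) divides it; the quotient is c**2+2*c+2.
The quadratic c**2+2*c+2 has discriminant −4 < 0 and is irreducible over ℤ.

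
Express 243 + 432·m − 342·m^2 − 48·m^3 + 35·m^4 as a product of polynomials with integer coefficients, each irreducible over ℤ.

Trying the rational-root candidates, m = 3 is a root, giving the factor (m − 3) and quotient 35·m^3 + 57·m^2 − 171·m − 81.
Then m = 9/5 is a root, so (5·m − 9) divides it; the quotient is 7·m^2 + 24·m + 9.
The remaining quadratic factors as (7·m + 3)(m + 3).

(5·m − 9)·(7·m + 3)·(m + 3)·(m − 3)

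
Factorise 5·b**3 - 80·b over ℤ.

5·b·(b + 4)·(b - 4)

Factor out 5·b, leaving b**2 - 16, which is a difference of two squares.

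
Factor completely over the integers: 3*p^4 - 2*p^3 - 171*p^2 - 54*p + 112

Among the possible rational roots, p = 2/3 is a root, so (3*p - 2) is a factor; dividing leaves p^3 - 57*p - 56.
Next, p = -7 is a root, so (p + 7) is a factor; dividing leaves p^2 - 7*p - 8.
The remaining quadratic factors as (p + 1)(p - 8).

(3*p - 2)*(p + 1)*(p + 7)*(p - 8)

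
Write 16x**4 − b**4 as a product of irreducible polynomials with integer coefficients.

Write as (4x**2)² − (b**2)², then factor 4x**2 − b**2 once more.

(2x − b)(2x + b)(4x**2 + b**2)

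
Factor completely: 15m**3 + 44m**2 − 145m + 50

Among the possible rational roots, m = −5 is a root, so (m + 5) is a factor; dividing leaves 15m**2 − 31m + 10.
The remaining quadratic factors as (3m − 5)(5m − 2).

(3m − 5)(5m − 2)(m + 5)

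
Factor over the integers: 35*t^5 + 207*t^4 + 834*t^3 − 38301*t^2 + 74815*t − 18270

(5*t − 9)*(7*t − 2)*(t − 7)*(t^2 + 15*t + 145)

By the rational root theorem, t = 9/5 is a root, so (5*t − 9) is a factor; dividing leaves 7*t^4 + 54*t^3 + 264*t^2 − 7185*t + 2030.
Continuing, t = 2/7 is a root, so (7*t − 2) is a factor; dividing leaves t^3 + 8*t^2 + 40*t − 1015.
Then t = 7 is a root, so (t − 7) divides it; the quotient is t^2 + 15*t + 145.
The quadratic t^2 + 15*t + 145 has discriminant −355 < 0 and is irreducible over ℤ.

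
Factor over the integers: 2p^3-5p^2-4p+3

(2p-1)(p+1)(p-3)

Testing divisors of the constant over divisors of the leading coefficient, p = 1/2 is a root, so (2p-1) divides it; the quotient is p^2-2p-3.
The remaining quadratic factors as (p+1)(p-3).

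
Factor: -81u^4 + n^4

(n + 3u)(n - 3u)(n^2 + 9u^2)

Write as (n^2)² − (9u^2)², then factor n^2 - 9u^2 once more.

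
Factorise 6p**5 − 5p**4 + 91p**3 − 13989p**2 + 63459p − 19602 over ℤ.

By the rational root theorem, p = 11 is a root, so (p − 11) divides it; the quotient is 6p**4 + 61p**3 + 762p**2 − 5607p + 1782.
Continuing, p = 1/3 is a root, giving the factor (3p − 1) and quotient 2p**3 + 21p**2 + 261p − 1782.
Then p = 9/2 is a root, so (2p − 9) is a factor; dividing leaves p**2 + 15p + 198.
The quadratic p**2 + 15p + 198 has discriminant −567 < 0 and is irreducible over ℤ.

(2p − 9)(3p − 1)(p − 11)(p**2 + 15p + 198)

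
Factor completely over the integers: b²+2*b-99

Two integers with product -99 and sum 2 are 11 and -9.

(b+11)*(b-9)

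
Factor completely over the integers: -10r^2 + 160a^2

Factor out 10, leaving 16a^2 - r^2, which is a difference of two squares.

10(4a + r)(4a - r)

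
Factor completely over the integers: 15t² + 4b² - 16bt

(2b - 3t)(2b - 5t)

Group: 2b(2b - 5t) - 3t(2b - 5t); both groups contain (2b - 5t).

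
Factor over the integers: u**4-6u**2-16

Substitute w = u**2 to get a quadratic in w, then factor.
u**2+2 is irreducible over ℤ (always positive, so no real roots).
u**2-8 is irreducible over ℤ (8 is not a perfect square).

(u**2+2)(u**2-8)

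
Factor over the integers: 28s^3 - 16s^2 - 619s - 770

Among the possible rational roots, s = -10/7 is a root, so (7s + 10) is a factor; dividing leaves 4s^2 - 8s - 77.
The remaining quadratic factors as (2s - 11)(2s + 7).

(2s + 7)(2s - 11)(7s + 10)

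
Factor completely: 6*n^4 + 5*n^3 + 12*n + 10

(6*n + 5)*(n^3 + 2)

Group as (6*n^4 + 12*n) + (5*n^3 + 10) = 6*n*(n^3 + 2) + 5*(n^3 + 2).
Both groups share the factor (n^3 + 2).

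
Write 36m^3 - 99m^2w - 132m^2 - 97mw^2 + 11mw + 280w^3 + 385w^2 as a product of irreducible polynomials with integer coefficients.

(3m + 5w)(3m - 8w - 11)(4m - 7w)

Group: 3m(12m^2 - mw - 35w^2) + (-8w - 11)(12m^2 - mw - 35w^2); both groups contain (12m^2 - mw - 35w^2), so (3m - 8w - 11) is a factor with cofactor 12m^2 - mw - 35w^2.
The cofactor groups again: 12m^2 - mw - 35w^2 = 3m(4m - 7w) + 5w(4m - 7w); both groups contain (4m - 7w), giving (3m + 5w)(4m - 7w).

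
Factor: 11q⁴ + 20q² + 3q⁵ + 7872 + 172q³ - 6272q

By the rational root theorem, q = 4/3 is a root, giving the factor (3q - 4) and quotient q⁴ + 5q³ + 64q² + 92q - 1968.
Then q = 4 is a root, so (q - 4) is a factor; dividing leaves q³ + 9q² + 100q + 492.
Next, q = -6 is a root, giving the factor (q + 6) and quotient q² + 3q + 82.
The quadratic q² + 3q + 82 has discriminant -319 < 0 and is irreducible over ℤ.

(3q - 4)(q + 6)(q - 4)(q² + 3q + 82)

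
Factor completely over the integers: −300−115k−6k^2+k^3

(k+4)(k+5)(k−15)

By the rational root theorem, k = −5 is a root, giving the factor (k+5) and quotient k^2−11k−60.
The remaining quadratic factors as (k−15)(k+4).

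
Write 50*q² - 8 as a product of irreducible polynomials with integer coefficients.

Every term has a factor of 2. Then 25*q² - 4 = (5*q)² − (2)².

2*(5*q + 2)*(5*q - 2)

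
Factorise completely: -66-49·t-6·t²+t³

(t+2)·(t+3)·(t-11)

Trying the rational-root candidates, t = -2 is a root, giving the factor (t+2) and quotient t²-8·t-33.
The remaining quadratic factors as (t-11)(t+3).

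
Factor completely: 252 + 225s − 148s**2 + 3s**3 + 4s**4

(4s + 3)(s + 7)(s − 3)(s − 4)

Among the possible rational roots, s = −3/4 is a root, so (4s + 3) divides it; the quotient is s**3 − 37s + 84.
Continuing, s = 4 is a root, so (s − 4) is a factor; dividing leaves s**2 + 4s − 21.
The remaining quadratic factors as (s − 3)(s + 7).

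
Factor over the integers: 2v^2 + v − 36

(2v + 9)(v − 4)

Need a pair with product 2·(−36) = −72 and sum 1: that's −8 and 9.
Split the middle term: 2v^2 − 8v + 9v − 36 = 2v(v − 4) + 9(v − 4).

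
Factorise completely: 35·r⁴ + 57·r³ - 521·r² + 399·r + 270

Among the possible rational roots, r = 9/5 is a root, giving the factor (5·r - 9) and quotient 7·r³ + 24·r² - 61·r - 30.
Next, r = -3/7 is a root, giving the factor (7·r + 3) and quotient r² + 3·r - 10.
The remaining quadratic factors as (r + 5)(r - 2).

(5·r - 9)·(7·r + 3)·(r + 5)·(r - 2)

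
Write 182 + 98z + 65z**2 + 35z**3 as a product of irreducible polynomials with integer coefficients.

(7z + 13)(5z**2 + 14)

Group as (35z**3 + 98z) + (65z**2 + 182) = 7z(5z**2 + 14) + 13(5z**2 + 14).
Both groups share the factor (5z**2 + 14).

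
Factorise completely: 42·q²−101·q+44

Need a pair with product 42·44 = 1848 and sum −101: that's −77 and −24.
Split the middle term: 42·q²−77·q − 24·q+44 = 7·q·(6·q−11) − 4·(6·q−11).

(6·q−11)·(7·q−4)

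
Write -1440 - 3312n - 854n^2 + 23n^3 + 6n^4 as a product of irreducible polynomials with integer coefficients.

(2n + 1)(3n + 10)(n + 12)(n - 12)

Testing divisors of the constant over divisors of the leading coefficient, n = 12 is a root, so (n - 12) divides it; the quotient is 6n^3 + 95n^2 + 286n + 120.
Next, n = -1/2 is a root, so (2n + 1) is a factor; dividing leaves 3n^2 + 46n + 120.
The remaining quadratic factors as (3n + 10)(n + 12).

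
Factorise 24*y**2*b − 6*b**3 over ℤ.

Factor out 6*b, leaving 4*y**2 − b**2, which is a difference of two squares.

6*b*(2*y − b)*(2*y + b)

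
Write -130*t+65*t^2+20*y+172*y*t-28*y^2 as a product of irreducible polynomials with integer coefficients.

Group: -2*y*(14*y+5*t-10) + 13*t*(14*y+5*t-10); both groups contain (14*y+5*t-10).

-(2*y-13*t)*(14*y+5*t-10)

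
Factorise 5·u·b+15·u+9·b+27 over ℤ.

Group as (5·u·b+15·u) + (9·b+27) = 5·u·(b+3) + 9·(b+3).
Both groups share the factor (b+3).

(5·u+9)·(b+3)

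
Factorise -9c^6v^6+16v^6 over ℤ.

Every term has a factor of v^6; factoring it out leaves -9c^6+16.
Recognize a difference of squares with the parts 4 and 3c^3.

-v^6(3c^3+4)(3c^3-4)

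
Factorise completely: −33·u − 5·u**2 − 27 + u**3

(u + 1)·(u + 3)·(u − 9)

By the rational root theorem, u = −3 is a root, giving the factor (u + 3) and quotient u**2 − 8·u − 9.
The remaining quadratic factors as (u − 9)(u + 1).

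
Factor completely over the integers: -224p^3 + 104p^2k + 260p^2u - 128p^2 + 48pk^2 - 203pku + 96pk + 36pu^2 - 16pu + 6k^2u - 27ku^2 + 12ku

-(4p - 3k)(7p + 2k - 9u + 4)(8p + u)

Group: 7p(-32p^2 + 24pk - 4pu + 3ku) + (2k - 9u + 4)(-32p^2 + 24pk - 4pu + 3ku); both groups contain (-32p^2 + 24pk - 4pu + 3ku), so (7p + 2k - 9u + 4) is a factor with cofactor -32p^2 + 24pk - 4pu + 3ku.
The cofactor groups again: -32p^2 + 24pk - 4pu + 3ku = -8p(4p - 3k) - u(4p - 3k); both groups contain (4p - 3k), giving -(8p + u)(4p - 3k).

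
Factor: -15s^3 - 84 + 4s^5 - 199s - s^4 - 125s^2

Trying the rational-root candidates, s = -1 is a root, so (s + 1) divides it; the quotient is 4s^4 - 5s^3 - 10s^2 - 115s - 84.
Next, s = 4 is a root, so (s - 4) is a factor; dividing leaves 4s^3 + 11s^2 + 34s + 21.
Continuing, s = -3/4 is a root, giving the factor (4s + 3) and quotient s^2 + 2s + 7.
The quadratic s^2 + 2s + 7 has discriminant -24 < 0 and is irreducible over ℤ.

(4s + 3)(s + 1)(s - 4)(s^2 + 2s + 7)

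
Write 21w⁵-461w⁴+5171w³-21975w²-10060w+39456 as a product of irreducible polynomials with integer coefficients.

Testing divisors of the constant over divisors of the leading coefficient, w = -4/3 is a root, giving the factor (3w+4) and quotient 7w⁴-163w³+1941w²-9913w+9864.
Continuing, w = 8 is a root, giving the factor (w-8) and quotient 7w³-107w²+1085w-1233.
Next, w = 9/7 is a root, so (7w-9) divides it; the quotient is w²-14w+137.
The quadratic w²-14w+137 has discriminant -352 < 0 and is irreducible over ℤ.

(3w+4)(7w-9)(w-8)(w²-14w+137)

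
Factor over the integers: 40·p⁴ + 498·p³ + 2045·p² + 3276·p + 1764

(2·p + 7)·(4·p + 7)·(5·p + 6)·(p + 6)

Trying the rational-root candidates, p = -7/4 is a root, so (4·p + 7) is a factor; dividing leaves 10·p³ + 107·p² + 324·p + 252.
Continuing, p = -6 is a root, so (p + 6) is a factor; dividing leaves 10·p² + 47·p + 42.
The remaining quadratic factors as (5·p + 6)(2·p + 7).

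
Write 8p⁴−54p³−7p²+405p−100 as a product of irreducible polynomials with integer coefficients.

Trying the rational-root candidates, p = 5 is a root, giving the factor (p−5) and quotient 8p³−14p²−77p+20.
Continuing, p = −5/2 is a root, so (2p+5) is a factor; dividing leaves 4p²−17p+4.
The remaining quadratic factors as (p−4)(4p−1).

(2p+5)(4p−1)(p−4)(p−5)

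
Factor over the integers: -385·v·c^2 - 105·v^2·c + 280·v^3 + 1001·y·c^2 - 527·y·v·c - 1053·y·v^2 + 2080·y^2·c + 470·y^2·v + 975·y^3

(13·y - 5·v)·(15·y - 8·v + 11·c)·(5·y + 7·v + 7·c)

Group: 15·y·(65·y^2 + 66·y·v + 91·y·c - 35·v^2 - 35·v·c) + (-8·v + 11·c)·(65·y^2 + 66·y·v + 91·y·c - 35·v^2 - 35·v·c); both groups contain (65·y^2 + 66·y·v + 91·y·c - 35·v^2 - 35·v·c), so (15·y - 8·v + 11·c) is a factor with cofactor 65·y^2 + 66·y·v + 91·y·c - 35·v^2 - 35·v·c.
The cofactor groups again: 65·y^2 + 66·y·v + 91·y·c - 35·v^2 - 35·v·c = 13·y·(5·y + 7·v + 7·c) - 5·v·(5·y + 7·v + 7·c); both groups contain (5·y + 7·v + 7·c), giving (13·y - 5·v)·(5·y + 7·v + 7·c).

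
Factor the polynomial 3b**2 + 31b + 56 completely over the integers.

Need a pair with product 3·56 = 168 and sum 31: that's 7 and 24.
Split the middle term: 3b**2 + 7b + 24b + 56 = b(3b + 7) + 8(3b + 7).

(3b + 7)(b + 8)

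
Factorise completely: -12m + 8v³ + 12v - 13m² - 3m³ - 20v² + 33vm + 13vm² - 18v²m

(4v - 3m - 4)(2v - m - 3)(v - m)

Group: 4v(2v² - 3vm - 3v + m² + 3m) + (-3m - 4)(2v² - 3vm - 3v + m² + 3m); both groups contain (2v² - 3vm - 3v + m² + 3m), so (4v - 3m - 4) is a factor with cofactor 2v² - 3vm - 3v + m² + 3m.
The cofactor groups again: 2v² - 3vm - 3v + m² + 3m = v(2v - m - 3) - m(2v - m - 3); both groups contain (2v - m - 3), giving (v - m)(2v - m - 3).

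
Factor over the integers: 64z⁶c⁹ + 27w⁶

Recognize a sum of cubes with the parts 4z²c³ and 3w².

(4z²c³ + 3w²)(16z⁴c⁶ - 12z²w²c³ + 9w⁴)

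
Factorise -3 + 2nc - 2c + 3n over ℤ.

Group as (2nc + 3n) + (-2c - 3) = n(2c + 3) - (2c + 3).
Both groups share the factor (2c + 3).

(2c + 3)(n - 1)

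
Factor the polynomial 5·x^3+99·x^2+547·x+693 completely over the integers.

By the rational root theorem, x = -7 is a root, so (x+7) is a factor; dividing leaves 5·x^2+64·x+99.
The remaining quadratic factors as (x+11)(5·x+9).

(5·x+9)·(x+11)·(x+7)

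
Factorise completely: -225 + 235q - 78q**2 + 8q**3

Among the possible rational roots, q = 5/2 is a root, so (2q - 5) is a factor; dividing leaves 4q**2 - 29q + 45.
The remaining quadratic factors as (q - 5)(4q - 9).

(2q - 5)(4q - 9)(q - 5)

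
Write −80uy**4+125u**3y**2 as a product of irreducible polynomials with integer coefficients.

5uy**2(5u+4y)(5u−4y)

Pull out the common factor 5uy**2; 25u**2−16y**2 is a difference of squares.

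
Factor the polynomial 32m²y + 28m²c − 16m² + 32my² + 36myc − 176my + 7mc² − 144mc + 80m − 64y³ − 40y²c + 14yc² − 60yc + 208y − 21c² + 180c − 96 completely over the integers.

(8y + 7c − 4)(4m − 4y + c − 8)(m + 2y − 3)

Group: 4m(8my + 7mc − 4m + 16y² + 14yc − 32y − 21c + 12) + (−4y + c − 8)(8my + 7mc − 4m + 16y² + 14yc − 32y − 21c + 12); both groups contain (8my + 7mc − 4m + 16y² + 14yc − 32y − 21c + 12), so (4m − 4y + c − 8) is a factor with cofactor 8my + 7mc − 4m + 16y² + 14yc − 32y − 21c + 12.
The cofactor groups again: 8my + 7mc − 4m + 16y² + 14yc − 32y − 21c + 12 = m(8y + 7c − 4) + (2y − 3)(8y + 7c − 4); both groups contain (8y + 7c − 4), giving (m + 2y − 3)(8y + 7c − 4).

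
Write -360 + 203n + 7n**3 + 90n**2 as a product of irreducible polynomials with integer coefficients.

By the rational root theorem, n = 8/7 is a root, giving the factor (7n - 8) and quotient n**2 + 14n + 45.
The remaining quadratic factors as (n + 5)(n + 9).

(7n - 8)(n + 5)(n + 9)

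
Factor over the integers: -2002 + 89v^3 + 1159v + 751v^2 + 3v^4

(3v + 11)(v + 13)(v + 14)(v - 1)

Among the possible rational roots, v = 1 is a root, giving the factor (v - 1) and quotient 3v^3 + 92v^2 + 843v + 2002.
Continuing, v = -14 is a root, so (v + 14) divides it; the quotient is 3v^2 + 50v + 143.
The remaining quadratic factors as (v + 13)(3v + 11).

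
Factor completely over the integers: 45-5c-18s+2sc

(2s-5)(c-9)

Group as (2sc-18s) + (-5c+45) = 2s(c-9) - 5(c-9).
Both groups share the factor (c-9).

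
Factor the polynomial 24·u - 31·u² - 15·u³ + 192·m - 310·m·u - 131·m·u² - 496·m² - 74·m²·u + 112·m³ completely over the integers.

(2·m - 3·u - 8)·(7·m + 5·u - 3)·(8·m + u)

Group: 8·m·(14·m² - 11·m·u - 62·m - 15·u² - 31·u + 24) + u·(14·m² - 11·m·u - 62·m - 15·u² - 31·u + 24); both groups contain (14·m² - 11·m·u - 62·m - 15·u² - 31·u + 24), so (8·m + u) is a factor with cofactor 14·m² - 11·m·u - 62·m - 15·u² - 31·u + 24.
The cofactor groups again: 14·m² - 11·m·u - 62·m - 15·u² - 31·u + 24 = 2·m·(7·m + 5·u - 3) + (-3·u - 8)·(7·m + 5·u - 3); both groups contain (7·m + 5·u - 3), giving (2·m - 3·u - 8)·(7·m + 5·u - 3).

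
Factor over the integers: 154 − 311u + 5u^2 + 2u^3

(2u − 1)(u + 14)(u − 11)

By the rational root theorem, u = 1/2 is a root, so (2u − 1) is a factor; dividing leaves u^2 + 3u − 154.
The remaining quadratic factors as (u − 11)(u + 14).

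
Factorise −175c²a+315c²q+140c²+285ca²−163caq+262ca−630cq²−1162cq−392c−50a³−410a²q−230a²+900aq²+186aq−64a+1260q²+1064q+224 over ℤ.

Group: 5c(−35ca+63cq+28c+50a²−90aq+30a−126q−56) + (−a−10q−4)(−35ca+63cq+28c+50a²−90aq+30a−126q−56); both groups contain (−35ca+63cq+28c+50a²−90aq+30a−126q−56), so (5c−a−10q−4) is a factor with cofactor −35ca+63cq+28c+50a²−90aq+30a−126q−56.
The cofactor groups again: −35ca+63cq+28c+50a²−90aq+30a−126q−56 = −7c(5a−9q−4) + (10a+14)(5a−9q−4); both groups contain (5a−9q−4), giving −(7c−10a−14)(5a−9q−4).

−(7c−10a−14)(5c−a−10q−4)(5a−9q−4)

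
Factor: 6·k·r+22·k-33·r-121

(2·k-11)·(3·r+11)

Group as (6·k·r+22·k) + (-33·r-121) = 2·k·(3·r+11) - 11·(3·r+11).
Both groups share the factor (3·r+11).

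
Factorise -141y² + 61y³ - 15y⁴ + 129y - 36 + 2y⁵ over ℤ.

By the rational root theorem, y = 3 is a root, so (y - 3) is a factor; dividing leaves 2y⁴ - 9y³ + 34y² - 39y + 12.
Then y = 1 is a root, giving the factor (y - 1) and quotient 2y³ - 7y² + 27y - 12.
Then y = 1/2 is a root, so (2y - 1) is a factor; dividing leaves y² - 3y + 12.
The quadratic y² - 3y + 12 has discriminant -39 < 0 and is irreducible over ℤ.

(2y - 1)(y - 1)(y - 3)(y² - 3y + 12)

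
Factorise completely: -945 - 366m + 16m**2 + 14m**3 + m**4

(m + 3)(m + 7)(m + 9)(m - 5)

Among the possible rational roots, m = -9 is a root, so (m + 9) is a factor; dividing leaves m**3 + 5m**2 - 29m - 105.
Then m = 5 is a root, giving the factor (m - 5) and quotient m**2 + 10m + 21.
The remaining quadratic factors as (m + 7)(m + 3).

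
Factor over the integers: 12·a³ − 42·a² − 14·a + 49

Group as (12·a³ − 14·a) + (−42·a² + 49) = 2·a·(6·a² − 7) − 7·(6·a² − 7).
Both groups share the factor (6·a² − 7).

(2·a − 7)·(6·a² − 7)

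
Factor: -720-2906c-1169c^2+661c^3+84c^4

(3c-8)(4c+5)(7c+2)(c+9)

Among the possible rational roots, c = 8/3 is a root, so (3c-8) is a factor; dividing leaves 28c^3+295c^2+397c+90.
Continuing, c = -5/4 is a root, giving the factor (4c+5) and quotient 7c^2+65c+18.
The remaining quadratic factors as (7c+2)(c+9).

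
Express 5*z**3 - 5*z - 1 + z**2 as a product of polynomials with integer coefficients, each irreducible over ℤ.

Testing divisors of the constant over divisors of the leading coefficient, z = -1/5 is a root, so (5*z + 1) divides it; the quotient is z**2 - 1.
The remaining quadratic factors as (z + 1)(z - 1).

(5*z + 1)*(z + 1)*(z - 1)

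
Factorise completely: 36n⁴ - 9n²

9n²(2n + 1)(2n - 1)

Factor out 9n², leaving 4n² - 1, which is a difference of two squares.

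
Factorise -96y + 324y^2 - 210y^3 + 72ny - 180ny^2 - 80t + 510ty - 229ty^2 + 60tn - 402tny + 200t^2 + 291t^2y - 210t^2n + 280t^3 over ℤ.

(8t - 6n - 7y + 8)(5t + 6y)(7t + 5y - 2)

Group: 7t(40t^2 - 30tn + 13ty + 40t - 36ny - 42y^2 + 48y) + (5y - 2)(40t^2 - 30tn + 13ty + 40t - 36ny - 42y^2 + 48y); both groups contain (40t^2 - 30tn + 13ty + 40t - 36ny - 42y^2 + 48y), so (7t + 5y - 2) is a factor with cofactor 40t^2 - 30tn + 13ty + 40t - 36ny - 42y^2 + 48y.
The cofactor groups again: 40t^2 - 30tn + 13ty + 40t - 36ny - 42y^2 + 48y = 8t(5t + 6y) + (-6n - 7y + 8)(5t + 6y); both groups contain (5t + 6y), giving (8t - 6n - 7y + 8)(5t + 6y).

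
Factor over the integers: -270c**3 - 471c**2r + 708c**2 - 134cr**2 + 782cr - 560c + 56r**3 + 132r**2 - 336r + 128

-(5c + 4r - 2)(6c + 7r - 8)(9c - 2r - 8)

Group: 6c(-45c**2 - 26cr + 58c + 8r**2 + 28r - 16) + (7r - 8)(-45c**2 - 26cr + 58c + 8r**2 + 28r - 16); both groups contain (-45c**2 - 26cr + 58c + 8r**2 + 28r - 16), so (6c + 7r - 8) is a factor with cofactor -45c**2 - 26cr + 58c + 8r**2 + 28r - 16.
The cofactor groups again: -45c**2 - 26cr + 58c + 8r**2 + 28r - 16 = -9c(5c + 4r - 2) + (2r + 8)(5c + 4r - 2); both groups contain (5c + 4r - 2), giving -(9c - 2r - 8)(5c + 4r - 2).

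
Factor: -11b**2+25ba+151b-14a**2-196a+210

Group: -11b(b-a-15) + (14a-14)(b-a-15); both groups contain (b-a-15).

-(11b-14a+14)(b-a-15)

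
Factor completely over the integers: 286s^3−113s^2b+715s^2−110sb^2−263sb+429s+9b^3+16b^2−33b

(11s−9b+11)(13s−b)(2s+b+3)

Group: 13s(22s^2−7sb+55s−9b^2−16b+33) − b(22s^2−7sb+55s−9b^2−16b+33); both groups contain (22s^2−7sb+55s−9b^2−16b+33), so (13s−b) is a factor with cofactor 22s^2−7sb+55s−9b^2−16b+33.
The cofactor groups again: 22s^2−7sb+55s−9b^2−16b+33 = 2s(11s−9b+11) + (b+3)(11s−9b+11); both groups contain (11s−9b+11), giving (2s+b+3)(11s−9b+11).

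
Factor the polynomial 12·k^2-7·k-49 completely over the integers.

(3·k-7)·(4·k+7)

Need a pair with product 12·(-49) = -588 and sum -7: that's -28 and 21.
Split the middle term: 12·k^2-28·k + 21·k-49 = 4·k·(3·k-7) + 7·(3·k-7).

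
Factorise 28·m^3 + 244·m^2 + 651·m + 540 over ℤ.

(2·m + 5)·(2·m + 9)·(7·m + 12)

Testing divisors of the constant over divisors of the leading coefficient, m = -12/7 is a root, so (7·m + 12) is a factor; dividing leaves 4·m^2 + 28·m + 45.
The remaining quadratic factors as (2·m + 9)(2·m + 5).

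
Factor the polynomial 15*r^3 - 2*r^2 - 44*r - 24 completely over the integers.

Among the possible rational roots, r = -6/5 is a root, so (5*r + 6) is a factor; dividing leaves 3*r^2 - 4*r - 4.
The remaining quadratic factors as (3*r + 2)(r - 2).

(3*r + 2)*(5*r + 6)*(r - 2)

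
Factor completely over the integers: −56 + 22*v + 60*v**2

2*(5*v − 4)*(6*v + 7)

Pull out the common factor 2, then factor the remaining trinomial.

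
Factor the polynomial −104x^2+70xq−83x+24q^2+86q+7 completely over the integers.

Group: −8x(13x−12q−1) + (−2q−7)(13x−12q−1); both groups contain (13x−12q−1).

−(13x−12q−1)(8x+2q+7)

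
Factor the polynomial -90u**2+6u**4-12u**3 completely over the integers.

6u**2(u+3)(u-5)

Pull out the common factor 6u**2, then factor the remaining trinomial.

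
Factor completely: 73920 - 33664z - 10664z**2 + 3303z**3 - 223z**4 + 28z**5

(4z + 11)(7z - 12)(z - 5)(z**2 - 4z + 112)

Testing divisors of the constant over divisors of the leading coefficient, z = 12/7 is a root, giving the factor (7z - 12) and quotient 4z**4 - 25z**3 + 429z**2 - 788z - 6160.
Continuing, z = -11/4 is a root, so (4z + 11) divides it; the quotient is z**3 - 9z**2 + 132z - 560.
Then z = 5 is a root, so (z - 5) is a factor; dividing leaves z**2 - 4z + 112.
The quadratic z**2 - 4z + 112 has discriminant -432 < 0 and is irreducible over ℤ.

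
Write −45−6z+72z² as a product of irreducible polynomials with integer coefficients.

Pull out the common factor 3, then factor the remaining trinomial.

3(4z+3)(6z−5)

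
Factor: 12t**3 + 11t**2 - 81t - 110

(3t + 5)(4t - 11)(t + 2)

By the rational root theorem, t = 11/4 is a root, so (4t - 11) is a factor; dividing leaves 3t**2 + 11t + 10.
The remaining quadratic factors as (3t + 5)(t + 2).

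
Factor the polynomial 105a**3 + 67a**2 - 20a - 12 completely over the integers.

Among the possible rational roots, a = 3/7 is a root, so (7a - 3) is a factor; dividing leaves 15a**2 + 16a + 4.
The remaining quadratic factors as (5a + 2)(3a + 2).

(3a + 2)(5a + 2)(7a - 3)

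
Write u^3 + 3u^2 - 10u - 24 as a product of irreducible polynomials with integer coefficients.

(u + 2)(u + 4)(u - 3)

Testing divisors of the constant over divisors of the leading coefficient, u = 3 is a root, so (u - 3) is a factor; dividing leaves u^2 + 6u + 8.
The remaining quadratic factors as (u + 2)(u + 4).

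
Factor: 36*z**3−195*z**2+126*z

Pull out the common factor 3*z, then factor the remaining trinomial.

3*z*(3*z−14)*(4*z−3)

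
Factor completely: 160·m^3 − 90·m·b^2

10·m·(4·m − 3·b)·(4·m + 3·b)

Pull out the common factor 10·m; 16·m^2 − 9·b^2 is a difference of squares.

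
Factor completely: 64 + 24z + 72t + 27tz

Group as (27tz + 72t) + (24z + 64) = 9t(3z + 8) + 8(3z + 8).
Both groups share the factor (3z + 8).

(3z + 8)(9t + 8)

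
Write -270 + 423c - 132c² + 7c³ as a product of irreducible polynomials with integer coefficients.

(7c - 6)(c - 15)(c - 3)

Among the possible rational roots, c = 6/7 is a root, so (7c - 6) is a factor; dividing leaves c² - 18c + 45.
The remaining quadratic factors as (c - 15)(c - 3).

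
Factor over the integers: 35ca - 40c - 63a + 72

Group as (35ca - 40c) + (-63a + 72) = 5c(7a - 8) - 9(7a - 8).
Both groups share the factor (7a - 8).

(5c - 9)(7a - 8)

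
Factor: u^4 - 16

(u + 2)·(u - 2)·(u^2 + 4)

(u)⁴ − (2)⁴ = ((u)² − (2)²)((u)² + (2)²); the first factor splits again, the second (u^2 + 4) is irreducible.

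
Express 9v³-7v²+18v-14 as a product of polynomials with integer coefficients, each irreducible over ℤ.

Group as (9v³+18v) + (-7v²-14) = 9v(v²+2) - 7(v²+2).
Both groups share the factor (v²+2).

(9v-7)(v²+2)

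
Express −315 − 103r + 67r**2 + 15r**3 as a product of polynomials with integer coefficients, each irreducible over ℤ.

By the rational root theorem, r = 7/3 is a root, so (3r − 7) divides it; the quotient is 5r**2 + 34r + 45.
The remaining quadratic factors as (r + 5)(5r + 9).

(3r − 7)(5r + 9)(r + 5)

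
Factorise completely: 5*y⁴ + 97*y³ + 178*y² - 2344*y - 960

(5*y + 2)*(y + 15)*(y + 8)*(y - 4)

Testing divisors of the constant over divisors of the leading coefficient, y = -2/5 is a root, so (5*y + 2) is a factor; dividing leaves y³ + 19*y² + 28*y - 480.
Then y = -8 is a root, so (y + 8) is a factor; dividing leaves y² + 11*y - 60.
The remaining quadratic factors as (y - 4)(y + 15).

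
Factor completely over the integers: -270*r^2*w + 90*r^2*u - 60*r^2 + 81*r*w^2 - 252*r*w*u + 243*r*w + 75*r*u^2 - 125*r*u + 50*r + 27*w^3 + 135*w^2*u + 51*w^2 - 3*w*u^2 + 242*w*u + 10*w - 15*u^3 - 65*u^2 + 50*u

-(9*w - 3*u + 2)*(5*r + w + 5*u)*(6*r - 3*w - u - 5)

Group: 6*r*(-45*r*w + 15*r*u - 10*r - 9*w^2 - 42*w*u - 2*w + 15*u^2 - 10*u) + (-3*w - u - 5)*(-45*r*w + 15*r*u - 10*r - 9*w^2 - 42*w*u - 2*w + 15*u^2 - 10*u); both groups contain (-45*r*w + 15*r*u - 10*r - 9*w^2 - 42*w*u - 2*w + 15*u^2 - 10*u), so (6*r - 3*w - u - 5) is a factor with cofactor -45*r*w + 15*r*u - 10*r - 9*w^2 - 42*w*u - 2*w + 15*u^2 - 10*u.
The cofactor groups again: -45*r*w + 15*r*u - 10*r - 9*w^2 - 42*w*u - 2*w + 15*u^2 - 10*u = -5*r*(9*w - 3*u + 2) + (-w - 5*u)*(9*w - 3*u + 2); both groups contain (9*w - 3*u + 2), giving -(5*r + w + 5*u)*(9*w - 3*u + 2).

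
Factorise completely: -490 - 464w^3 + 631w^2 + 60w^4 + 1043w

Testing divisors of the constant over divisors of the leading coefficient, w = 7/2 is a root, so (2w - 7) is a factor; dividing leaves 30w^3 - 127w^2 - 129w + 70.
Then w = -7/6 is a root, so (6w + 7) divides it; the quotient is 5w^2 - 27w + 10.
The remaining quadratic factors as (5w - 2)(w - 5).

(2w - 7)(5w - 2)(6w + 7)(w - 5)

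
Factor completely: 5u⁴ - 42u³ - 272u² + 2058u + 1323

Among the possible rational roots, u = 9 is a root, giving the factor (u - 9) and quotient 5u³ + 3u² - 245u - 147.
Continuing, u = -7 is a root, giving the factor (u + 7) and quotient 5u² - 32u - 21.
The remaining quadratic factors as (u - 7)(5u + 3).

(5u + 3)(u + 7)(u - 7)(u - 9)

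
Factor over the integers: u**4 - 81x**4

(u + 3x)(u - 3x)(u**2 + 9x**2)

Difference of squares twice: with A = u and B = 3x, A⁴ − B⁴ = (A² − B²)(A² + B²), and A² − B² factors again.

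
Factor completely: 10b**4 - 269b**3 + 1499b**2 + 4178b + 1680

(2b + 1)(5b + 8)(b - 14)(b - 15)

Testing divisors of the constant over divisors of the leading coefficient, b = 14 is a root, so (b - 14) is a factor; dividing leaves 10b**3 - 129b**2 - 307b - 120.
Continuing, b = 15 is a root, so (b - 15) divides it; the quotient is 10b**2 + 21b + 8.
The remaining quadratic factors as (2b + 1)(5b + 8).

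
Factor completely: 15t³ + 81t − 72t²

Pull out the common factor 3t, then factor the remaining trinomial.

3t(5t − 9)(t − 3)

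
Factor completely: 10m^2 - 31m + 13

(2m - 1)(5m - 13)

Need a pair with product 10·13 = 130 and sum -31: that's -5 and -26.
Split the middle term: 10m^2 - 5m - 26m + 13 = 5m(2m - 1) - 13(2m - 1).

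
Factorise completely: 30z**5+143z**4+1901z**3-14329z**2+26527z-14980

Trying the rational-root candidates, z = 5/2 is a root, giving the factor (2z-5) and quotient 15z**4+109z**3+1223z**2-4107z+2996.
Continuing, z = 7/5 is a root, giving the factor (5z-7) and quotient 3z**3+26z**2+281z-428.
Next, z = 4/3 is a root, giving the factor (3z-4) and quotient z**2+10z+107.
The quadratic z**2+10z+107 has discriminant -328 < 0 and is irreducible over ℤ.

(2z-5)(3z-4)(5z-7)(z**2+10z+107)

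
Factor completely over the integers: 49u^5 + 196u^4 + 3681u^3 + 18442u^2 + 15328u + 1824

Among the possible rational roots, u = -6/7 is a root, so (7u + 6) is a factor; dividing leaves 7u^4 + 22u^3 + 507u^2 + 2200u + 304.
Next, u = -4 is a root, giving the factor (u + 4) and quotient 7u^3 - 6u^2 + 531u + 76.
Then u = -1/7 is a root, so (7u + 1) divides it; the quotient is u^2 - u + 76.
The quadratic u^2 - u + 76 has discriminant -303 < 0 and is irreducible over ℤ.

(7u + 1)(7u + 6)(u + 4)(u^2 - u + 76)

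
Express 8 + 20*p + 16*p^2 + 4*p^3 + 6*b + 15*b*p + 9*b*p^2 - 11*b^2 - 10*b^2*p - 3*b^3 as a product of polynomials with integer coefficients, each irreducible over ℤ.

-(3*b + p + 2)*(b + 4*p + 4)*(b - p - 1)

Group: 3*b*(-b^2 - 3*b*p - 3*b + 4*p^2 + 8*p + 4) + (p + 2)*(-b^2 - 3*b*p - 3*b + 4*p^2 + 8*p + 4); both groups contain (-b^2 - 3*b*p - 3*b + 4*p^2 + 8*p + 4), so (3*b + p + 2) is a factor with cofactor -b^2 - 3*b*p - 3*b + 4*p^2 + 8*p + 4.
The cofactor groups again: -b^2 - 3*b*p - 3*b + 4*p^2 + 8*p + 4 = -b*(b + 4*p + 4) + (p + 1)*(b + 4*p + 4); both groups contain (b + 4*p + 4), giving -(b - p - 1)*(b + 4*p + 4).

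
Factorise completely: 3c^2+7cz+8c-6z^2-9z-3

(3c-2z-1)(c+3z+3)

Group: c(3c-2z-1) + (3z+3)(3c-2z-1); both groups contain (3c-2z-1).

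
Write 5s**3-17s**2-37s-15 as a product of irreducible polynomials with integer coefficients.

Among the possible rational roots, s = -1 is a root, giving the factor (s+1) and quotient 5s**2-22s-15.
The remaining quadratic factors as (5s+3)(s-5).

(5s+3)(s+1)(s-5)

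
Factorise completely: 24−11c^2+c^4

(c^2−3)(c^2−8)

Substitute u = c^2 to get a quadratic in u, then factor.
c^2−8 is irreducible over ℤ (8 is not a perfect square).
c^2−3 is irreducible over ℤ (3 is not a perfect square).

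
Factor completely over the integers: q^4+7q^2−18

(q^2+9)(q^2−2)

Substitute u = q^2 to get a quadratic in u, then factor.
q^2+9 is irreducible over ℤ (sum of squares).
q^2−2 is irreducible over ℤ (2 is not a perfect square).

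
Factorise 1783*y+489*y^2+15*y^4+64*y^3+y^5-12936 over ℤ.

(y+11)*(y+8)*(y-3)*(y^2-y+49)

Among the possible rational roots, y = -11 is a root, so (y+11) is a factor; dividing leaves y^4+4*y^3+20*y^2+269*y-1176.
Continuing, y = -8 is a root, so (y+8) is a factor; dividing leaves y^3-4*y^2+52*y-147.
Continuing, y = 3 is a root, giving the factor (y-3) and quotient y^2-y+49.
The quadratic y^2-y+49 has discriminant -195 < 0 and is irreducible over ℤ.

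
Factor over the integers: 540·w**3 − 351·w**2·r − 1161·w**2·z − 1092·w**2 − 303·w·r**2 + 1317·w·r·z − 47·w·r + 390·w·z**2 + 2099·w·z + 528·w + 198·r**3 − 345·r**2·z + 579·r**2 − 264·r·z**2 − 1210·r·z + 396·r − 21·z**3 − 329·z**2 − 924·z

Group: 9·w·(60·w**2 + w·r − 109·w·z − 48·w − 33·r**2 + 74·r·z − 36·r + 7·z**2 + 84·z) + (−6·r − 3·z − 11)·(60·w**2 + w·r − 109·w·z − 48·w − 33·r**2 + 74·r·z − 36·r + 7·z**2 + 84·z); both groups contain (60·w**2 + w·r − 109·w·z − 48·w − 33·r**2 + 74·r·z − 36·r + 7·z**2 + 84·z), so (9·w − 6·r − 3·z − 11) is a factor with cofactor 60·w**2 + w·r − 109·w·z − 48·w − 33·r**2 + 74·r·z − 36·r + 7·z**2 + 84·z.
The cofactor groups again: 60·w**2 + w·r − 109·w·z − 48·w − 33·r**2 + 74·r·z − 36·r + 7·z**2 + 84·z = 4·w·(15·w − 11·r − z − 12) + (3·r − 7·z)·(15·w − 11·r − z − 12); both groups contain (15·w − 11·r − z − 12), giving (4·w + 3·r − 7·z)·(15·w − 11·r − z − 12).

(15·w − 11·r − z − 12)·(9·w − 6·r − 3·z − 11)·(4·w + 3·r − 7·z)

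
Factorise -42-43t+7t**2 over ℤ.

(7t+6)(t-7)

Need a pair with product 7·(-42) = -294 and sum -43: that's 6 and -49.
Split the middle term: 7t**2+6t - 49t-42 = t(7t+6) - 7(7t+6).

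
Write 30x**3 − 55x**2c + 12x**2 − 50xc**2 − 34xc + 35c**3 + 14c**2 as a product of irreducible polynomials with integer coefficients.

Group: 2x(15x**2 − 20xc + 6x − 35c**2 − 14c) − c(15x**2 − 20xc + 6x − 35c**2 − 14c); both groups contain (15x**2 − 20xc + 6x − 35c**2 − 14c), so (2x − c) is a factor with cofactor 15x**2 − 20xc + 6x − 35c**2 − 14c.
The cofactor groups again: 15x**2 − 20xc + 6x − 35c**2 − 14c = 3x(5x + 5c + 2) − 7c(5x + 5c + 2); both groups contain (5x + 5c + 2), giving (3x − 7c)(5x + 5c + 2).

(3x − 7c)(2x − c)(5x + 5c + 2)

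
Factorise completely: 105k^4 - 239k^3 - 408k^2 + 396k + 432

(3k - 4)(5k + 6)(7k + 6)(k - 3)

Among the possible rational roots, k = 4/3 is a root, so (3k - 4) is a factor; dividing leaves 35k^3 - 33k^2 - 180k - 108.
Then k = 3 is a root, giving the factor (k - 3) and quotient 35k^2 + 72k + 36.
The remaining quadratic factors as (5k + 6)(7k + 6).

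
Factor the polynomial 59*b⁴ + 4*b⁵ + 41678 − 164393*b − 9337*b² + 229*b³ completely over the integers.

Trying the rational-root candidates, b = −14 is a root, so (b + 14) is a factor; dividing leaves 4*b⁴ + 3*b³ + 187*b² − 11955*b + 2977.
Continuing, b = 13 is a root, giving the factor (b − 13) and quotient 4*b³ + 55*b² + 902*b − 229.
Then b = 1/4 is a root, so (4*b − 1) divides it; the quotient is b² + 14*b + 229.
The quadratic b² + 14*b + 229 has discriminant −720 < 0 and is irreducible over ℤ.

(4*b − 1)*(b + 14)*(b − 13)*(b² + 14*b + 229)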